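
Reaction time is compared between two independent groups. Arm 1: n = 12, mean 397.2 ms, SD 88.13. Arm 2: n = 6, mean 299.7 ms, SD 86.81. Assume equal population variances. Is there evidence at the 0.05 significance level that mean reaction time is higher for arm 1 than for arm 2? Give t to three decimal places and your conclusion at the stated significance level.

Let group 1 = arm 1, group 2 = arm 2. H0: μ_1 = μ_2; H1: μ_1 > μ_2 (two-sample pooled-variance t-test, right-tailed).
s_p² = [(12−1)·88.13² + (6−1)·86.81²]/(12+6−2) = 7694.73
t = (397.2 − 299.7)/√[7694.73·(1/12 + 1/6)] = 2.223
df = n₁ + n₂ − 2 = 16
p-value = P(T ≥ 2.223) ≈ 0.020
Since p ≈ 0.020 < α = 0.05, reject H0; the data support H1.

t = 2.223; reject H0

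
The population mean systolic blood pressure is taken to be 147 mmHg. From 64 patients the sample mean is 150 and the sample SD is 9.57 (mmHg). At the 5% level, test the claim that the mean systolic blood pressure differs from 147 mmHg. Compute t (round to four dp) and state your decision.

t = 2.5078; reject H0

H0: μ = 147; H1: μ ≠ 147 (one-sample t-test, two-sided).
t = (x̄ − μ₀)/(s/√n) = (150 − 147)/(9.57/√64) = 2.5078
df = n − 1 = 63
Two-sided p-value ≈ 0.015
Since p ≈ 0.015 < α = 0.05, reject H0; the data support H1.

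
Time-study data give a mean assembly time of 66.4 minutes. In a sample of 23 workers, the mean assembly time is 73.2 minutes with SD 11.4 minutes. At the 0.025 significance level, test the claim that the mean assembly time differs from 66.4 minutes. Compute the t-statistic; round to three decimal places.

H0: μ = 66.4; H1: μ ≠ 66.4 (one-sample t-test, two-sided).
t = (x̄ − μ₀)/(s/√n) = (73.2 − 66.4)/(11.4/√23) = 2.861
df = n − 1 = 22
Two-sided p-value ≈ 0.0091
Since p ≈ 0.0091 < α = 0.025, reject H0; the data support H1.

2.861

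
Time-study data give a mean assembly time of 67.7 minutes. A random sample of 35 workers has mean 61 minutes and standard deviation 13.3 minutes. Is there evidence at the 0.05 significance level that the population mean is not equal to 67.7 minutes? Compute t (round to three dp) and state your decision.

t = -2.980; reject H0

H0: μ = 67.7; H1: μ ≠ 67.7 (one-sample t-test, two-sided).
t = (x̄ − μ₀)/(s/√n) = (61 − 67.7)/(13.3/√35) = -2.980
df = n − 1 = 34
Two-sided p-value ≈ 0.0053
Since p ≈ 0.0053 < α = 0.05, reject H0; the evidence is statistically significant.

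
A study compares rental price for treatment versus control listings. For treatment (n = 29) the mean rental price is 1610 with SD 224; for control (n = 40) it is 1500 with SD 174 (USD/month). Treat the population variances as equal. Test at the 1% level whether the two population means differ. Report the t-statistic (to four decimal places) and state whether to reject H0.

Let group 1 = treatment, group 2 = control. H0: μ_1 = μ_2; H1: μ_1 ≠ μ_2 (two-sample pooled-variance t-test, two-sided).
s_p² = [(29−1)·224² + (40−1)·174²]/(29+40−2) = 38592.4
t = (1610 − 1500)/√[38592.4·(1/29 + 1/40)] = 2.2959
df = n₁ + n₂ − 2 = 67
Two-sided p-value ≈ 0.025
Since p ≈ 0.025 > α = 0.01, fail to reject H0; the evidence is not statistically significant.

t = 2.2959; fail to reject H0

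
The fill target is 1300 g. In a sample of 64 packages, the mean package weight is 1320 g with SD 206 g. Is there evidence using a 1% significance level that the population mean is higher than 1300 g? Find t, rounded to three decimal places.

0.777

H0: μ = 1300; H1: μ > 1300 (one-sample t-test, right-tailed).
t = (x̄ − μ₀)/(s/√n) = (1320 − 1300)/(206/√64) = 0.777
df = n − 1 = 63
p-value = P(T ≥ 0.777) ≈ 0.220
Since p ≈ 0.220 > α = 0.01, fail to reject H0; the data do not provide sufficient evidence against H0.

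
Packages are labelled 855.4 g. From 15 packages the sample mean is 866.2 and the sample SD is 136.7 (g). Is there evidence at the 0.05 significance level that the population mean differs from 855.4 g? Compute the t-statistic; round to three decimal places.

H0: μ = 855.4; H1: μ ≠ 855.4 (one-sample t-test, two-sided).
t = (x̄ − μ₀)/(s/√n) = (866.2 − 855.4)/(136.7/√15) = 0.306
df = n − 1 = 14
Two-sided p-value ≈ 0.764
Since p ≈ 0.764 > α = 0.05, fail to reject H0; the data do not provide sufficient evidence against H0.

0.306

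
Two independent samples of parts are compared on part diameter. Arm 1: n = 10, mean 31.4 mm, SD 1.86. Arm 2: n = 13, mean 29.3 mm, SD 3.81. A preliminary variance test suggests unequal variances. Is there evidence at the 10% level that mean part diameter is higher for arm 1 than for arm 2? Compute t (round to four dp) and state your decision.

Let group 1 = arm 1, group 2 = arm 2. H0: μ_1 = μ_2; H1: μ_1 > μ_2 (Welch's two-sample t-test, right-tailed).
t = (x̄_1 − x̄_2)/√(s_1²/n_1 + s_2²/n_2) = (31.4 − 29.3)/√(1.86²/10 + 3.81²/13) = 1.7364
Welch–Satterthwaite df ≈ 18.25
p-value = P(T ≥ 1.7364) ≈ 0.0497
Since p ≈ 0.0497 < α = 0.1, reject H0; the data support H1.

t = 1.7364; reject H0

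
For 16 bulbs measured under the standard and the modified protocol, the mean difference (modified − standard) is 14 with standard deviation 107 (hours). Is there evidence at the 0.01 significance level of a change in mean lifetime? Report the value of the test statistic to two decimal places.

0.52

H0: μ_d = 0; H1: μ_d ≠ 0 (paired t-test on the differences, two-sided).
t = d̄/(s_d/√n) = 14/(107/√16) = 0.52
df = n − 1 = 15
Two-sided p-value ≈ 0.608
Since p ≈ 0.608 > α = 0.01, fail to reject H0; the data do not provide sufficient evidence against H0.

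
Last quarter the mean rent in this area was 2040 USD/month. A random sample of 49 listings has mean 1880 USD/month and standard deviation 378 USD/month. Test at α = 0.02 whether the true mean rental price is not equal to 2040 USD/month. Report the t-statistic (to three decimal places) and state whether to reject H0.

t = -2.963; reject H0

H0: μ = 2040; H1: μ ≠ 2040 (one-sample t-test, two-sided).
t = (x̄ − μ₀)/(s/√n) = (1880 − 2040)/(378/√49) = -2.963
df = n − 1 = 48
Two-sided p-value ≈ 0.005
Since p ≈ 0.005 < α = 0.02, reject H0; the evidence is statistically significant.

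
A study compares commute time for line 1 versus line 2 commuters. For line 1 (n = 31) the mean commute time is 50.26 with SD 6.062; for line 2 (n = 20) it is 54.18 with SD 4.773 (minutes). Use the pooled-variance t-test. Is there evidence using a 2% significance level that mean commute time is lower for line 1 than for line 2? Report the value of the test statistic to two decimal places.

-2.44

Let group 1 = line 1, group 2 = line 2. H0: μ_1 = μ_2; H1: μ_1 < μ_2 (two-sample pooled-variance t-test, left-tailed).
s_p² = [(31−1)·6.062² + (20−1)·4.773²]/(31+20−2) = 31.3323
t = (50.26 − 54.18)/√[31.3323·(1/31 + 1/20)] = -2.44
df = n₁ + n₂ − 2 = 49
p-value = P(T ≤ -2.44) ≈ 0.0091
Since p ≈ 0.0091 < α = 0.02, reject H0; the data support H1.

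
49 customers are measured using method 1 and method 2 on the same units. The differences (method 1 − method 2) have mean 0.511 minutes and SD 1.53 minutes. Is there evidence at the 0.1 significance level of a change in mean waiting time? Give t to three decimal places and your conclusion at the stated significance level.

t = 2.338; reject H0

H0: μ_d = 0; H1: μ_d ≠ 0 (paired t-test on the differences, two-sided).
t = d̄/(s_d/√n) = 0.511/(1.53/√49) = 2.338
df = n − 1 = 48
Two-sided p-value ≈ 0.024
Since p ≈ 0.024 < α = 0.1, reject H0; the data support H1.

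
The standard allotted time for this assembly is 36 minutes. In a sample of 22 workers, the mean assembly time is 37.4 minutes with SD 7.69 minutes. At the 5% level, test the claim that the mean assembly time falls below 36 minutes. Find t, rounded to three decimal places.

H0: μ = 36; H1: μ < 36 (one-sample t-test, left-tailed).
t = (x̄ − μ₀)/(s/√n) = (37.4 − 36)/(7.69/√22) = 0.854
df = n − 1 = 21
p-value = P(T ≤ 0.854) ≈ 0.799
Since p ≈ 0.799 > α = 0.05, fail to reject H0; the data do not provide sufficient evidence against H0.

0.854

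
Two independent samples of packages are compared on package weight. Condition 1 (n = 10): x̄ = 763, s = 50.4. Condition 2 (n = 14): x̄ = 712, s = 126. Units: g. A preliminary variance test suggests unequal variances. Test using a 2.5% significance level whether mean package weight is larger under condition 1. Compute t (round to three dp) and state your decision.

Let group 1 = condition 1, group 2 = condition 2. H0: μ_1 = μ_2; H1: μ_1 > μ_2 (Welch's two-sample t-test, right-tailed).
t = (x̄_1 − x̄_2)/√(s_1²/n_1 + s_2²/n_2) = (763 − 712)/√(50.4²/10 + 126²/14) = 1.369
Welch–Satterthwaite df ≈ 18.16
p-value = P(T ≥ 1.369) ≈ 0.094
Since p ≈ 0.094 > α = 0.025, fail to reject H0; the data do not provide sufficient evidence against H0.

t = 1.369; fail to reject H0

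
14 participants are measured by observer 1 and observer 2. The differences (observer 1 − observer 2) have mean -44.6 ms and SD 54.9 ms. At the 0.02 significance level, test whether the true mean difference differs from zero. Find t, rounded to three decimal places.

-3.040

H0: μ_d = 0; H1: μ_d ≠ 0 (paired t-test on the differences, two-sided).
t = d̄/(s_d/√n) = -44.6/(54.9/√14) = -3.040
df = n − 1 = 13
Two-sided p-value ≈ 0.0095
Since p ≈ 0.0095 < α = 0.02, reject H0; the evidence is statistically significant.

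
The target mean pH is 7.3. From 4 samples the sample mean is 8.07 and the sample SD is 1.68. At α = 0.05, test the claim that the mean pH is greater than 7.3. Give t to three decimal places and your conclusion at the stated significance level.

t = 0.917; fail to reject H0

H0: μ = 7.3; H1: μ > 7.3 (one-sample t-test, right-tailed).
t = (x̄ − μ₀)/(s/√n) = (8.07 − 7.3)/(1.68/√4) = 0.917
df = n − 1 = 3
p-value = P(T ≥ 0.917) ≈ 0.213
Since p ≈ 0.213 > α = 0.05, fail to reject H0; the data do not provide sufficient evidence against H0.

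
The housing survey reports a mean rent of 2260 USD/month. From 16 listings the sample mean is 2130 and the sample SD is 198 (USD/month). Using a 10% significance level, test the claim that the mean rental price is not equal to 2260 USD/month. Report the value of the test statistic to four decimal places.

H0: μ = 2260; H1: μ ≠ 2260 (one-sample t-test, two-sided).
t = (x̄ − μ₀)/(s/√n) = (2130 − 2260)/(198/√16) = -2.6263
df = n − 1 = 15
Two-sided p-value ≈ 0.019
Since p ≈ 0.019 < α = 0.1, reject H0; the evidence is statistically significant.

-2.6263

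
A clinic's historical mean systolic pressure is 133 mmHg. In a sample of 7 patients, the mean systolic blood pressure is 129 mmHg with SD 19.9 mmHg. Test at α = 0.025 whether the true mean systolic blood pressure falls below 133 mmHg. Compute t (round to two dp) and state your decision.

H0: μ = 133; H1: μ < 133 (one-sample t-test, left-tailed).
t = (x̄ − μ₀)/(s/√n) = (129 − 133)/(19.9/√7) = -0.53
df = n − 1 = 6
p-value = P(T ≤ -0.53) ≈ 0.3070
Since p ≈ 0.3070 > α = 0.025, fail to reject H0; the data do not provide sufficient evidence against H0.

t = -0.53; fail to reject H0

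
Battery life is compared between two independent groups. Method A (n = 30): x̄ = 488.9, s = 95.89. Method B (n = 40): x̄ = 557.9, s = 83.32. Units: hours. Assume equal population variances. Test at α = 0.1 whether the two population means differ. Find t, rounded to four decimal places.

-3.2136

Let group 1 = method A, group 2 = method B. H0: μ_1 = μ_2; H1: μ_1 ≠ μ_2 (two-sample pooled-variance t-test, two-sided).
s_p² = [(30−1)·95.89² + (40−1)·83.32²]/(30+40−2) = 7902.92
t = (488.9 − 557.9)/√[7902.92·(1/30 + 1/40)] = -3.2136
df = n₁ + n₂ − 2 = 68
Two-sided p-value ≈ 0.0020
Since p ≈ 0.0020 < α = 0.1, reject H0; the evidence is statistically significant.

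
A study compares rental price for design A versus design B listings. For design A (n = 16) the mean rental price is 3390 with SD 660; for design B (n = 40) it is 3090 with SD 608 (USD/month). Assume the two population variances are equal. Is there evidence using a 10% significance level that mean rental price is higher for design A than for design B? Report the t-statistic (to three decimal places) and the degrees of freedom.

t = 1.628, df = 54

Let group 1 = design A, group 2 = design B. H0: μ_1 = μ_2; H1: μ_1 > μ_2 (two-sample pooled-variance t-test, right-tailed).
s_p² = [(16−1)·660² + (40−1)·608²]/(16+40−2) = 387980
t = (3390 − 3090)/√[387980·(1/16 + 1/40)] = 1.628
df = n₁ + n₂ − 2 = 54
p-value = P(T ≥ 1.628) ≈ 0.055
Since p ≈ 0.055 < α = 0.1, reject H0; the evidence is statistically significant.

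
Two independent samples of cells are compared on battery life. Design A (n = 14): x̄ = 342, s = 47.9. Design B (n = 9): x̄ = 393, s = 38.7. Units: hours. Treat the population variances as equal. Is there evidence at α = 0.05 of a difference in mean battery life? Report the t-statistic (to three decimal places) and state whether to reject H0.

Let group 1 = design A, group 2 = design B. H0: μ_1 = μ_2; H1: μ_1 ≠ μ_2 (two-sample pooled-variance t-test, two-sided).
s_p² = [(14−1)·47.9² + (9−1)·38.7²]/(14+9−2) = 1990.9
t = (342 − 393)/√[1990.9·(1/14 + 1/9)] = -2.675
df = n₁ + n₂ − 2 = 21
Two-sided p-value ≈ 0.0142
Since p ≈ 0.0142 < α = 0.05, reject H0; the evidence is statistically significant.

t = -2.675; reject H0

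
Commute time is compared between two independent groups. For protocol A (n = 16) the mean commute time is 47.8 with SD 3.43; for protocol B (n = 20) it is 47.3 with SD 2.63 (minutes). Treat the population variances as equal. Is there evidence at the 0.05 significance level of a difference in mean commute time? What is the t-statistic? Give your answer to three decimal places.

Let group 1 = protocol A, group 2 = protocol B. H0: μ_1 = μ_2; H1: μ_1 ≠ μ_2 (two-sample pooled-variance t-test, two-sided).
s_p² = [(16−1)·3.43² + (20−1)·2.63²]/(16+20−2) = 9.05572
t = (47.8 − 47.3)/√[9.05572·(1/16 + 1/20)] = 0.495
df = n₁ + n₂ − 2 = 34
Two-sided p-value ≈ 0.624
Since p ≈ 0.624 > α = 0.05, fail to reject H0; the data do not provide sufficient evidence against H0.

0.495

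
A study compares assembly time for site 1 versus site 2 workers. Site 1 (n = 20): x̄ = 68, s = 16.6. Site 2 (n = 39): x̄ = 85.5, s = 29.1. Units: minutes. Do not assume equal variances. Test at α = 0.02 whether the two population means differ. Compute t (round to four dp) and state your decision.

Let group 1 = site 1, group 2 = site 2. H0: μ_1 = μ_2; H1: μ_1 ≠ μ_2 (Welch's two-sample t-test, two-sided).
t = (x̄_1 − x̄_2)/√(s_1²/n_1 + s_2²/n_2) = (68 − 85.5)/√(16.6²/20 + 29.1²/39) = -2.9375
Welch–Satterthwaite df ≈ 56.24
Two-sided p-value ≈ 0.0048
Since p ≈ 0.0048 < α = 0.02, reject H0; the data support H1.

t = -2.9375; reject H0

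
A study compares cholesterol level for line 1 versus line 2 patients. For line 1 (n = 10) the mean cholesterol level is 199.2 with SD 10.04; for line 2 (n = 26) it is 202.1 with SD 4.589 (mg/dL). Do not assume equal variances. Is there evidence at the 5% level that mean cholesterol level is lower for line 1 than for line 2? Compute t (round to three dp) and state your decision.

t = -0.879; fail to reject H0

Let group 1 = line 1, group 2 = line 2. H0: μ_1 = μ_2; H1: μ_1 < μ_2 (Welch's two-sample t-test, left-tailed).
t = (x̄_1 − x̄_2)/√(s_1²/n_1 + s_2²/n_2) = (199.2 − 202.1)/√(10.04²/10 + 4.589²/26) = -0.879
Welch–Satterthwaite df ≈ 10.48
p-value = P(T ≤ -0.879) ≈ 0.1996
Since p ≈ 0.1996 > α = 0.05, fail to reject H0; the evidence is not statistically significant.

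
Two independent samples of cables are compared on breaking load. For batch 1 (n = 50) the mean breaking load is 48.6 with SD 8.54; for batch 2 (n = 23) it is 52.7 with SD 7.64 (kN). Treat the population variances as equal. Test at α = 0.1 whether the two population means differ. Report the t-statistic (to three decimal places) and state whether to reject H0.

Let group 1 = batch 1, group 2 = batch 2. H0: μ_1 = μ_2; H1: μ_1 ≠ μ_2 (two-sample pooled-variance t-test, two-sided).
s_p² = [(50−1)·8.54² + (23−1)·7.64²]/(50+23−2) = 68.4194
t = (48.6 − 52.7)/√[68.4194·(1/50 + 1/23)] = -1.967
df = n₁ + n₂ − 2 = 71
Two-sided p-value ≈ 0.0531
Since p ≈ 0.0531 < α = 0.1, reject H0; the data support H1.

t = -1.967; reject H0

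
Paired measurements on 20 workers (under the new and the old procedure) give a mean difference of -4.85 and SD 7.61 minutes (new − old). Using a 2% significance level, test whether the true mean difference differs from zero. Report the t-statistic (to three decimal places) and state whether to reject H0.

t = -2.850; reject H0

H0: μ_d = 0; H1: μ_d ≠ 0 (paired t-test on the differences, two-sided).
t = d̄/(s_d/√n) = -4.85/(7.61/√20) = -2.850
df = n − 1 = 19
Two-sided p-value ≈ 0.0102
Since p ≈ 0.0102 < α = 0.02, reject H0; the data support H1.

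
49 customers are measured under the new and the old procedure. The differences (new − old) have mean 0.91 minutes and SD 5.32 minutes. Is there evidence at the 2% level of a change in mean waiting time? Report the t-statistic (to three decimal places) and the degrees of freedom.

H0: μ_d = 0; H1: μ_d ≠ 0 (paired t-test on the differences, two-sided).
t = d̄/(s_d/√n) = 0.91/(5.32/√49) = 1.197
df = n − 1 = 48
Two-sided p-value ≈ 0.237
Since p ≈ 0.237 > α = 0.02, fail to reject H0; the data do not provide sufficient evidence against H0.

t = 1.197, df = 48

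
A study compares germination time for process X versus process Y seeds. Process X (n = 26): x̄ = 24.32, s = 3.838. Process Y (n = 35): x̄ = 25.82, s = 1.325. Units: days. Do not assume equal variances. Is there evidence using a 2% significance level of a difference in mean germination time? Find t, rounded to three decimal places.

Let group 1 = process X, group 2 = process Y. H0: μ_1 = μ_2; H1: μ_1 ≠ μ_2 (Welch's two-sample t-test, two-sided).
t = (x̄_1 − x̄_2)/√(s_1²/n_1 + s_2²/n_2) = (24.32 − 25.82)/√(3.838²/26 + 1.325²/35) = -1.910
Welch–Satterthwaite df ≈ 29.45
Two-sided p-value ≈ 0.066
Since p ≈ 0.066 > α = 0.02, fail to reject H0; the data do not provide sufficient evidence against H0.

-1.910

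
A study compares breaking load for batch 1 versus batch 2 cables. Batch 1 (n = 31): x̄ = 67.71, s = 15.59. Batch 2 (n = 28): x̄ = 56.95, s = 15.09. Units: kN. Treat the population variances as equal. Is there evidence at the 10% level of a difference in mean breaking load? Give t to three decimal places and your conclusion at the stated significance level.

Let group 1 = batch 1, group 2 = batch 2. H0: μ_1 = μ_2; H1: μ_1 ≠ μ_2 (two-sample pooled-variance t-test, two-sided).
s_p² = [(31−1)·15.59² + (28−1)·15.09²]/(31+28−2) = 235.782
t = (67.71 − 56.95)/√[235.782·(1/31 + 1/28)] = 2.688
df = n₁ + n₂ − 2 = 57
Two-sided p-value ≈ 0.0094
Since p ≈ 0.0094 < α = 0.1, reject H0; the data support H1.

t = 2.688; reject H0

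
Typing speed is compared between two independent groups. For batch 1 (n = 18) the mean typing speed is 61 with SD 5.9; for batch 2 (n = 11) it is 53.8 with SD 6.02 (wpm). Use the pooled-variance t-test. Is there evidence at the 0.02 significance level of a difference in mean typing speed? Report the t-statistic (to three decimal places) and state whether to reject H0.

Let group 1 = batch 1, group 2 = batch 2. H0: μ_1 = μ_2; H1: μ_1 ≠ μ_2 (two-sample pooled-variance t-test, two-sided).
s_p² = [(18−1)·5.9² + (11−1)·6.02²]/(18+11−2) = 35.3398
t = (61 − 53.8)/√[35.3398·(1/18 + 1/11)] = 3.165
df = n₁ + n₂ − 2 = 27
Two-sided p-value ≈ 0.0038
Since p ≈ 0.0038 < α = 0.02, reject H0; the evidence is statistically significant.

t = 3.165; reject H0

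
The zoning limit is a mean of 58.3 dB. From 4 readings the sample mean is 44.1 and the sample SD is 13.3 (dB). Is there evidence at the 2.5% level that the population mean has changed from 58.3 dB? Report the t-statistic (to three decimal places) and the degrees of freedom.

t = -2.135, df = 3

H0: μ = 58.3; H1: μ ≠ 58.3 (one-sample t-test, two-sided).
t = (x̄ − μ₀)/(s/√n) = (44.1 − 58.3)/(13.3/√4) = -2.135
df = n − 1 = 3
Two-sided p-value ≈ 0.122
Since p ≈ 0.122 > α = 0.025, fail to reject H0; the evidence is not statistically significant.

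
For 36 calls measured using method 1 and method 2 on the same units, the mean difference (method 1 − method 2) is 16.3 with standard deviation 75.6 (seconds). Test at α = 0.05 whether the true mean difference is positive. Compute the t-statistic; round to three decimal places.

H0: μ_d = 0; H1: μ_d > 0 (paired t-test on the differences, right-tailed).
t = d̄/(s_d/√n) = 16.3/(75.6/√36) = 1.294
df = n − 1 = 35
p-value = P(T ≥ 1.294) ≈ 0.102
Since p ≈ 0.102 > α = 0.05, fail to reject H0; the data do not provide sufficient evidence against H0.

1.294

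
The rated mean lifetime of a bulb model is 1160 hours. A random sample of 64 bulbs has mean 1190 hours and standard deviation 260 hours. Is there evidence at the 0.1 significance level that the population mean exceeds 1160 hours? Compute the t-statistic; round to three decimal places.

0.923

H0: μ = 1160; H1: μ > 1160 (one-sample t-test, right-tailed).
t = (x̄ − μ₀)/(s/√n) = (1190 − 1160)/(260/√64) = 0.923
df = n − 1 = 63
p-value = P(T ≥ 0.923) ≈ 0.1797
Since p ≈ 0.1797 > α = 0.1, fail to reject H0; the evidence is not statistically significant.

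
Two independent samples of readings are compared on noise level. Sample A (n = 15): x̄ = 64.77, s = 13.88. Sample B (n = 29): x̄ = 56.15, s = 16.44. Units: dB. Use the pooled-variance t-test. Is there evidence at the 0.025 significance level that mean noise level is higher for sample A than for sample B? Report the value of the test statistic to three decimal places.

1.734

Let group 1 = sample A, group 2 = sample B. H0: μ_1 = μ_2; H1: μ_1 > μ_2 (two-sample pooled-variance t-test, right-tailed).
s_p² = [(15−1)·13.88² + (29−1)·16.44²]/(15+29−2) = 244.401
t = (64.77 − 56.15)/√[244.401·(1/15 + 1/29)] = 1.734
df = n₁ + n₂ − 2 = 42
p-value = P(T ≥ 1.734) ≈ 0.045
Since p ≈ 0.045 > α = 0.025, fail to reject H0; the evidence is not statistically significant.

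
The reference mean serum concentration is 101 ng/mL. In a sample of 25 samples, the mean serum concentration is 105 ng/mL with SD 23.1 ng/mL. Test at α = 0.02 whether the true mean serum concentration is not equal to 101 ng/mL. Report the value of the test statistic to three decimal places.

H0: μ = 101; H1: μ ≠ 101 (one-sample t-test, two-sided).
t = (x̄ − μ₀)/(s/√n) = (105 − 101)/(23.1/√25) = 0.866
df = n − 1 = 24
Two-sided p-value ≈ 0.395
Since p ≈ 0.395 > α = 0.02, fail to reject H0; the evidence is not statistically significant.

0.866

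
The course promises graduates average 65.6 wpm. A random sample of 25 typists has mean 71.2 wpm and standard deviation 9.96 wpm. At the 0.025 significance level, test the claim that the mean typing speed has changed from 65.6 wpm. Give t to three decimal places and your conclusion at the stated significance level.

t = 2.811; reject H0

H0: μ = 65.6; H1: μ ≠ 65.6 (one-sample t-test, two-sided).
t = (x̄ − μ₀)/(s/√n) = (71.2 − 65.6)/(9.96/√25) = 2.811
df = n − 1 = 24
Two-sided p-value ≈ 0.010
Since p ≈ 0.010 < α = 0.025, reject H0; the data support H1.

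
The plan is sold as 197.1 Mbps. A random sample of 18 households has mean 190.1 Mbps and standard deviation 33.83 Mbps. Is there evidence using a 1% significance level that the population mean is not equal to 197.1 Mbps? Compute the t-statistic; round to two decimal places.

H0: μ = 197.1; H1: μ ≠ 197.1 (one-sample t-test, two-sided).
t = (x̄ − μ₀)/(s/√n) = (190.1 − 197.1)/(33.83/√18) = -0.88
df = n − 1 = 17
Two-sided p-value ≈ 0.392
Since p ≈ 0.392 > α = 0.01, fail to reject H0; the data do not provide sufficient evidence against H0.

-0.88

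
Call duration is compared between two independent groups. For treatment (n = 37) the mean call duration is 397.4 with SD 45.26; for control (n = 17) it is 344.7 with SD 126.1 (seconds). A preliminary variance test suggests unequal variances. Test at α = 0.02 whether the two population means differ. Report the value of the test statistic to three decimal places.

Let group 1 = treatment, group 2 = control. H0: μ_1 = μ_2; H1: μ_1 ≠ μ_2 (Welch's two-sample t-test, two-sided).
t = (x̄_1 − x̄_2)/√(s_1²/n_1 + s_2²/n_2) = (397.4 − 344.7)/√(45.26²/37 + 126.1²/17) = 1.674
Welch–Satterthwaite df ≈ 17.92
Two-sided p-value ≈ 0.111
Since p ≈ 0.111 > α = 0.02, fail to reject H0; the evidence is not statistically significant.

1.674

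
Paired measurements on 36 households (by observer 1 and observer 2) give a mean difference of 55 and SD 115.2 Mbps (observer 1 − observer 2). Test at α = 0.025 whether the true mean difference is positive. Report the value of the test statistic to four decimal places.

2.8646

H0: μ_d = 0; H1: μ_d > 0 (paired t-test on the differences, right-tailed).
t = d̄/(s_d/√n) = 55/(115.2/√36) = 2.8646
df = n − 1 = 35
p-value = P(T ≥ 2.8646) ≈ 0.004
Since p ≈ 0.004 < α = 0.025, reject H0; the data support H1.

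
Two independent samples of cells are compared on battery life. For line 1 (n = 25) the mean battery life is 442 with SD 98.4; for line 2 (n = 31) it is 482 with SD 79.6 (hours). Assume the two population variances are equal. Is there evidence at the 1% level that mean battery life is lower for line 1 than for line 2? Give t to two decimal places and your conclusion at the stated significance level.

Let group 1 = line 1, group 2 = line 2. H0: μ_1 = μ_2; H1: μ_1 < μ_2 (two-sample pooled-variance t-test, left-tailed).
s_p² = [(25−1)·98.4² + (31−1)·79.6²]/(25+31−2) = 7823.45
t = (442 − 482)/√[7823.45·(1/25 + 1/31)] = -1.68
df = n₁ + n₂ − 2 = 54
p-value = P(T ≤ -1.68) ≈ 0.049
Since p ≈ 0.049 > α = 0.01, fail to reject H0; the evidence is not statistically significant.

t = -1.68; fail to reject H0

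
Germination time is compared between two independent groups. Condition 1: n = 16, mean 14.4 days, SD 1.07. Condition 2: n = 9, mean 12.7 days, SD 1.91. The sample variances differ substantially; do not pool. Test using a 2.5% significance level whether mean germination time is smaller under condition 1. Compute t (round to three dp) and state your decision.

Let group 1 = condition 1, group 2 = condition 2. H0: μ_1 = μ_2; H1: μ_1 < μ_2 (Welch's two-sample t-test, left-tailed).
t = (x̄_1 − x̄_2)/√(s_1²/n_1 + s_2²/n_2) = (14.4 − 12.7)/√(1.07²/16 + 1.91²/9) = 2.462
Welch–Satterthwaite df ≈ 10.89
p-value = P(T ≤ 2.462) ≈ 0.9841
Since p ≈ 0.9841 > α = 0.025, fail to reject H0; the evidence is not statistically significant.

t = 2.462; fail to reject H0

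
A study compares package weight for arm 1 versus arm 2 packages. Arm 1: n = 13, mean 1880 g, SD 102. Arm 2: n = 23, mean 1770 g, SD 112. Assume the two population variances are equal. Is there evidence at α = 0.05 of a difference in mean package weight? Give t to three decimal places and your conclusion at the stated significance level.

t = 2.920; reject H0

Let group 1 = arm 1, group 2 = arm 2. H0: μ_1 = μ_2; H1: μ_1 ≠ μ_2 (two-sample pooled-variance t-test, two-sided).
s_p² = [(13−1)·102² + (23−1)·112²]/(13+23−2) = 11788.7
t = (1880 − 1770)/√[11788.7·(1/13 + 1/23)] = 2.920
df = n₁ + n₂ − 2 = 34
Two-sided p-value ≈ 0.0062
Since p ≈ 0.0062 < α = 0.05, reject H0; the evidence is statistically significant.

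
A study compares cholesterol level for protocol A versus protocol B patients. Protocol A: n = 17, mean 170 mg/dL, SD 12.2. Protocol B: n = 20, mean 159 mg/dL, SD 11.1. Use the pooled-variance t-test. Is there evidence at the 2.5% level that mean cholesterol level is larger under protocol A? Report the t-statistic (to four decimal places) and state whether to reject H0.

t = 2.8707; reject H0

Let group 1 = protocol A, group 2 = protocol B. H0: μ_1 = μ_2; H1: μ_1 > μ_2 (two-sample pooled-variance t-test, right-tailed).
s_p² = [(17−1)·12.2² + (20−1)·11.1²]/(17+20−2) = 134.927
t = (170 − 159)/√[134.927·(1/17 + 1/20)] = 2.8707
df = n₁ + n₂ − 2 = 35
p-value = P(T ≥ 2.8707) ≈ 0.0035
Since p ≈ 0.0035 < α = 0.025, reject H0; the data support H1.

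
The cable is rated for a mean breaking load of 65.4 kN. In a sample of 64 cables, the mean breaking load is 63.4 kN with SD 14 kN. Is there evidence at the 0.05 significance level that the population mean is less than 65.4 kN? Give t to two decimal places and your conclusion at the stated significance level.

H0: μ = 65.4; H1: μ < 65.4 (one-sample t-test, left-tailed).
t = (x̄ − μ₀)/(s/√n) = (63.4 − 65.4)/(14/√64) = -1.14
df = n − 1 = 63
p-value = P(T ≤ -1.14) ≈ 0.129
Since p ≈ 0.129 > α = 0.05, fail to reject H0; the data do not provide sufficient evidence against H0.

t = -1.14; fail to reject H0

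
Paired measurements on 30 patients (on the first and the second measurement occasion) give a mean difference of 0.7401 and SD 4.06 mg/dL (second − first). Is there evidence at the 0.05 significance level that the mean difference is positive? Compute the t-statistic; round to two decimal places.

H0: μ_d = 0; H1: μ_d > 0 (paired t-test on the differences, right-tailed).
t = d̄/(s_d/√n) = 0.7401/(4.06/√30) = 1.00
df = n − 1 = 29
p-value = P(T ≥ 1.00) ≈ 0.1632
Since p ≈ 0.1632 > α = 0.05, fail to reject H0; the data do not provide sufficient evidence against H0.

1.00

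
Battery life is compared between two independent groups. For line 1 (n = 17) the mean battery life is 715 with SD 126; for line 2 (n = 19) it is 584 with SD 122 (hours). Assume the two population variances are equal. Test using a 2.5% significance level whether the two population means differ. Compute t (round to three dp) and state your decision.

t = 3.167; reject H0

Let group 1 = line 1, group 2 = line 2. H0: μ_1 = μ_2; H1: μ_1 ≠ μ_2 (two-sample pooled-variance t-test, two-sided).
s_p² = [(17−1)·126² + (19−1)·122²]/(17+19−2) = 15350.8
t = (715 − 584)/√[15350.8·(1/17 + 1/19)] = 3.167
df = n₁ + n₂ − 2 = 34
Two-sided p-value ≈ 0.0032
Since p ≈ 0.0032 < α = 0.025, reject H0; the data support H1.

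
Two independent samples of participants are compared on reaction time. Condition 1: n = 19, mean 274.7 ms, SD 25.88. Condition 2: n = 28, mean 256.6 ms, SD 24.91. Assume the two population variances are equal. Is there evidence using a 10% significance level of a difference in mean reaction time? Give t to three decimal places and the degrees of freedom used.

t = 2.407, df = 45

Let group 1 = condition 1, group 2 = condition 2. H0: μ_1 = μ_2; H1: μ_1 ≠ μ_2 (two-sample pooled-variance t-test, two-sided).
s_p² = [(19−1)·25.88² + (28−1)·24.91²]/(19+28−2) = 640.215
t = (274.7 − 256.6)/√[640.215·(1/19 + 1/28)] = 2.407
df = n₁ + n₂ − 2 = 45
Two-sided p-value ≈ 0.0203
Since p ≈ 0.0203 < α = 0.1, reject H0; the evidence is statistically significant.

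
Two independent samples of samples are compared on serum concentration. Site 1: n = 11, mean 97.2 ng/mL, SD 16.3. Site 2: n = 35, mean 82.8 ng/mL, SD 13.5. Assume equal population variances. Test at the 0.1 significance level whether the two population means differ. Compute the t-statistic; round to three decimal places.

2.937

Let group 1 = site 1, group 2 = site 2. H0: μ_1 = μ_2; H1: μ_1 ≠ μ_2 (two-sample pooled-variance t-test, two-sided).
s_p² = [(11−1)·16.3² + (35−1)·13.5²]/(11+35−2) = 201.214
t = (97.2 − 82.8)/√[201.214·(1/11 + 1/35)] = 2.937
df = n₁ + n₂ − 2 = 44
Two-sided p-value ≈ 0.0053
Since p ≈ 0.0053 < α = 0.1, reject H0; the evidence is statistically significant.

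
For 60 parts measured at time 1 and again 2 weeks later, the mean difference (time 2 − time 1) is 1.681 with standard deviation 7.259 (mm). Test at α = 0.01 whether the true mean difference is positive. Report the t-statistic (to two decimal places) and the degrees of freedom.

H0: μ_d = 0; H1: μ_d > 0 (paired t-test on the differences, right-tailed).
t = d̄/(s_d/√n) = 1.681/(7.259/√60) = 1.79
df = n − 1 = 59
p-value = P(T ≥ 1.79) ≈ 0.039
Since p ≈ 0.039 > α = 0.01, fail to reject H0; the data do not provide sufficient evidence against H0.

t = 1.79, df = 59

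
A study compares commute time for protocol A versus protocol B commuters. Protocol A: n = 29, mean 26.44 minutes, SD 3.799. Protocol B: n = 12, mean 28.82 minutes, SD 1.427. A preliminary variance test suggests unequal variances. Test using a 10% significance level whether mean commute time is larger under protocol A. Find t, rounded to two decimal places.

-2.91

Let group 1 = protocol A, group 2 = protocol B. H0: μ_1 = μ_2; H1: μ_1 > μ_2 (Welch's two-sample t-test, right-tailed).
t = (x̄_1 − x̄_2)/√(s_1²/n_1 + s_2²/n_2) = (26.44 − 28.82)/√(3.799²/29 + 1.427²/12) = -2.91
Welch–Satterthwaite df ≈ 38.85
p-value = P(T ≥ -2.91) ≈ 0.9970
Since p ≈ 0.9970 > α = 0.1, fail to reject H0; the evidence is not statistically significant.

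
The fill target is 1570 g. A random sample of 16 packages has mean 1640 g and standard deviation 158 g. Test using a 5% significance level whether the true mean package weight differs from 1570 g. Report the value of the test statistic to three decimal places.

H0: μ = 1570; H1: μ ≠ 1570 (one-sample t-test, two-sided).
t = (x̄ − μ₀)/(s/√n) = (1640 − 1570)/(158/√16) = 1.772
df = n − 1 = 15
Two-sided p-value ≈ 0.0967
Since p ≈ 0.0967 > α = 0.05, fail to reject H0; the data do not provide sufficient evidence against H0.

1.772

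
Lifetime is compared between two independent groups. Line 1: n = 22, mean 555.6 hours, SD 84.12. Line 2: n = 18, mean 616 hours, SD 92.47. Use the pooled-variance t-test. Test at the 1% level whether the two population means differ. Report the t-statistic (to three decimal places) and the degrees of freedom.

t = -2.161, df = 38

Let group 1 = line 1, group 2 = line 2. H0: μ_1 = μ_2; H1: μ_1 ≠ μ_2 (two-sample pooled-variance t-test, two-sided).
s_p² = [(22−1)·84.12² + (18−1)·92.47²]/(22+18−2) = 7735.83
t = (555.6 − 616)/√[7735.83·(1/22 + 1/18)] = -2.161
df = n₁ + n₂ − 2 = 38
Two-sided p-value ≈ 0.037
Since p ≈ 0.037 > α = 0.01, fail to reject H0; the data do not provide sufficient evidence against H0.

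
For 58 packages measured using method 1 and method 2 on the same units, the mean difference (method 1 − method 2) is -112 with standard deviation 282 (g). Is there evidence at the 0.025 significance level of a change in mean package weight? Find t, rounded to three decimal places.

-3.025

H0: μ_d = 0; H1: μ_d ≠ 0 (paired t-test on the differences, two-sided).
t = d̄/(s_d/√n) = -112/(282/√58) = -3.025
df = n − 1 = 57
Two-sided p-value ≈ 0.0037
Since p ≈ 0.0037 < α = 0.025, reject H0; the data support H1.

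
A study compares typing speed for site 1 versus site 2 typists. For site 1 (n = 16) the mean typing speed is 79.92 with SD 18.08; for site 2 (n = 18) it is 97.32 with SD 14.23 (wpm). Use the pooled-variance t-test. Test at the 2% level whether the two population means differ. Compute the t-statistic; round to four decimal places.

-3.1358

Let group 1 = site 1, group 2 = site 2. H0: μ_1 = μ_2; H1: μ_1 ≠ μ_2 (two-sample pooled-variance t-test, two-sided).
s_p² = [(16−1)·18.08² + (18−1)·14.23²]/(16+18−2) = 260.802
t = (79.92 − 97.32)/√[260.802·(1/16 + 1/18)] = -3.1358
df = n₁ + n₂ − 2 = 32
Two-sided p-value ≈ 0.0037
Since p ≈ 0.0037 < α = 0.02, reject H0; the evidence is statistically significant.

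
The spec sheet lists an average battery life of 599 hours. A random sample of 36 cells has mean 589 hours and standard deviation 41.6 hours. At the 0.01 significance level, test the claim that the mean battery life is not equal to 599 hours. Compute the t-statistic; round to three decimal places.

H0: μ = 599; H1: μ ≠ 599 (one-sample t-test, two-sided).
t = (x̄ − μ₀)/(s/√n) = (589 − 599)/(41.6/√36) = -1.442
df = n − 1 = 35
Two-sided p-value ≈ 0.158
Since p ≈ 0.158 > α = 0.01, fail to reject H0; the data do not provide sufficient evidence against H0.

-1.442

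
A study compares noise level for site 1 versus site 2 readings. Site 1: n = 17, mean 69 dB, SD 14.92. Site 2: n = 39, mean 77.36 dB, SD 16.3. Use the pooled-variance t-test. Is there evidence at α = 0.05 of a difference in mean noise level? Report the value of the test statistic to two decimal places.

Let group 1 = site 1, group 2 = site 2. H0: μ_1 = μ_2; H1: μ_1 ≠ μ_2 (two-sample pooled-variance t-test, two-sided).
s_p² = [(17−1)·14.92² + (39−1)·16.3²]/(17+39−2) = 252.924
t = (69 − 77.36)/√[252.924·(1/17 + 1/39)] = -1.81
df = n₁ + n₂ − 2 = 54
Two-sided p-value ≈ 0.076
Since p ≈ 0.076 > α = 0.05, fail to reject H0; the data do not provide sufficient evidence against H0.

-1.81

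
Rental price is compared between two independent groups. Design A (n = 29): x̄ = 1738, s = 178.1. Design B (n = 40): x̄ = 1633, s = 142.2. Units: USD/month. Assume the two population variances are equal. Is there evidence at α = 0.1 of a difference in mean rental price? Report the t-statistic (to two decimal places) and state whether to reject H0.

Let group 1 = design A, group 2 = design B. H0: μ_1 = μ_2; H1: μ_1 ≠ μ_2 (two-sample pooled-variance t-test, two-sided).
s_p² = [(29−1)·178.1² + (40−1)·142.2²]/(29+40−2) = 25026.3
t = (1738 − 1633)/√[25026.3·(1/29 + 1/40)] = 2.72
df = n₁ + n₂ − 2 = 67
Two-sided p-value ≈ 0.008
Since p ≈ 0.008 < α = 0.1, reject H0; the data support H1.

t = 2.72; reject H0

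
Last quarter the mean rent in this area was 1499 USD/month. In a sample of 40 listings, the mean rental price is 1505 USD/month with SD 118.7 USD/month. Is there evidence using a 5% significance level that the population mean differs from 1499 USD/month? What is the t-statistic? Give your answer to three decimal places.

0.320

H0: μ = 1499; H1: μ ≠ 1499 (one-sample t-test, two-sided).
t = (x̄ − μ₀)/(s/√n) = (1505 − 1499)/(118.7/√40) = 0.320
df = n − 1 = 39
Two-sided p-value ≈ 0.7509
Since p ≈ 0.7509 > α = 0.05, fail to reject H0; the evidence is not statistically significant.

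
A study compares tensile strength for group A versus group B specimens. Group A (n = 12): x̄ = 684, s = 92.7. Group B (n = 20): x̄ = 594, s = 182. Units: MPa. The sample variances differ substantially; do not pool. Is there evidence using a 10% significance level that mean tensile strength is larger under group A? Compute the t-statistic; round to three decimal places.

Let group 1 = group A, group 2 = group B. H0: μ_1 = μ_2; H1: μ_1 > μ_2 (Welch's two-sample t-test, right-tailed).
t = (x̄_1 − x̄_2)/√(s_1²/n_1 + s_2²/n_2) = (684 − 594)/√(92.7²/12 + 182²/20) = 1.848
Welch–Satterthwaite df ≈ 29.47
p-value = P(T ≥ 1.848) ≈ 0.0373
Since p ≈ 0.0373 < α = 0.1, reject H0; the evidence is statistically significant.

1.848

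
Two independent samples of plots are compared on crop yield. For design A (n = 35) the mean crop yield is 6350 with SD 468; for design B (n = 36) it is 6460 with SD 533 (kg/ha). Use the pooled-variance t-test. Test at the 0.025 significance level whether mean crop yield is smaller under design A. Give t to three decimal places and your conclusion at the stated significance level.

t = -0.923; fail to reject H0

Let group 1 = design A, group 2 = design B. H0: μ_1 = μ_2; H1: μ_1 < μ_2 (two-sample pooled-variance t-test, left-tailed).
s_p² = [(35−1)·468² + (36−1)·533²]/(35+36−2) = 252028
t = (6350 − 6460)/√[252028·(1/35 + 1/36)] = -0.923
df = n₁ + n₂ − 2 = 69
p-value = P(T ≤ -0.923) ≈ 0.1796
Since p ≈ 0.1796 > α = 0.025, fail to reject H0; the data do not provide sufficient evidence against H0.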